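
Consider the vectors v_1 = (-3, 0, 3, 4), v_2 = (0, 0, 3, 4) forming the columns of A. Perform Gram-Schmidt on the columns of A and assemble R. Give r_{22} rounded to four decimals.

r_{22} = 2.5725

q_1 = v_1/‖v_1‖ = (-3, 0, 3, 4)/5.8310 = (-0.5145, 0.0000, 0.5145, 0.6860).
r_{12} = q_1·v_2 = 4.2875.
u_2 = v_2 − 4.2875·q_1 = (2.2059, 0.0000, 0.7941, 1.0588).
r_{22} = ‖u_2‖ = 2.5725.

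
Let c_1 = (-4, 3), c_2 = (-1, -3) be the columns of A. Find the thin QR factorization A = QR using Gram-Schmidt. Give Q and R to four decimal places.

Q = [[-0.8000, -0.6000], [0.6000, -0.8000]], R = [[5.0000, -1.0000], [0.0000, 3.0000]]

c_1 = (-4, 3); ‖c_1‖ = 5.0000, so e_1 = (-0.8000, 0.6000).
e_1·c_2 = (-0.8000)·(-1) + 0.6000·(-3) = -1.0000.
u_2 = c_2 + 1.0000·e_1 = (-1.8000, -2.4000).
‖u_2‖ = 3.0000, so e_2 = (-0.6000, -0.8000).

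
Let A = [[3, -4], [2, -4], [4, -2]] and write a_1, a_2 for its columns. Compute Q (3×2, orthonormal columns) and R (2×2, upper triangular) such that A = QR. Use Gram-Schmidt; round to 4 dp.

a_1 = (3, 2, 4); ‖a_1‖ = 5.3852, so e_1 = (0.5571, 0.3714, 0.7428).
e_1·a_2 = 0.5571·(-4) + 0.3714·(-4) + 0.7428·(-2) = -5.1995.
u_2 = a_2 + 5.1995·e_1 = (-1.1034, -2.0690, 1.8621).
‖u_2‖ = 2.9942, so e_2 = (-0.3685, -0.6910, 0.6219).

Q = [[0.5571, -0.3685], [0.3714, -0.6910], [0.7428, 0.6219]], R = [[5.3852, -5.1995], [0.0000, 2.9942]]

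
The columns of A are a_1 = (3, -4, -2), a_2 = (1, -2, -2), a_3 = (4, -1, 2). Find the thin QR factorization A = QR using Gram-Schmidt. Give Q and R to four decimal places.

a_1 = (3, -4, -2); ‖a_1‖ = 5.3852, so e_1 = (0.5571, -0.7428, -0.3714).
e_1·a_2 = 0.5571·1 + (-0.7428)·(-2) + (-0.3714)·(-2) = 2.7854.
u_2 = a_2 − 2.7854·e_1 = (-0.5517, 0.0690, -0.9655).
‖u_2‖ = 1.1142, so e_2 = (-0.4952, 0.0619, -0.8666).
e_1·a_3 = 0.5571·4 + (-0.7428)·(-1) + (-0.3714)·2 = 2.2283; e_2·a_3 = (-0.4952)·4 + 0.0619·(-1) + (-0.8666)·2 = -3.7758.
u_3 = a_3 − 2.2283·e_1 + 3.7758·e_2 = (0.8889, 0.8889, -0.4444).
‖u_3‖ = 1.3333, so e_3 = (0.6667, 0.6667, -0.3333).

Q = [[0.5571, -0.4952, 0.6667], [-0.7428, 0.0619, 0.6667], [-0.3714, -0.8666, -0.3333]], R = [[5.3852, 2.7854, 2.2283], [0.0000, 1.1142, -3.7758], [0.0000, 0.0000, 1.3333]]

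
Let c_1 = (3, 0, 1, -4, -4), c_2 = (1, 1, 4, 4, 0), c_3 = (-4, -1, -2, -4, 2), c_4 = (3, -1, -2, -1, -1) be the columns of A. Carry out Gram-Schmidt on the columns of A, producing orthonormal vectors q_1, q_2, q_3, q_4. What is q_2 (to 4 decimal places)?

q_2 = (0.2901, 0.1766, 0.7442, 0.5550, -0.1514)

c_1 = (3, 0, 1, -4, -4); ‖c_1‖ = 6.4807, so q_1 = (0.4629, 0.0000, 0.1543, -0.6172, -0.6172).
q_1·c_2 = 0.4629·1 + 0.0000·1 + 0.1543·4 + (-0.6172)·4 + (-0.6172)·0 = -1.3887.
u_2 = c_2 + 1.3887·q_1 = (1.6429, 1.0000, 4.2143, 3.1429, -0.8571).
‖u_2‖ = 5.6632, so q_2 = (0.2901, 0.1766, 0.7442, 0.5550, -0.1514).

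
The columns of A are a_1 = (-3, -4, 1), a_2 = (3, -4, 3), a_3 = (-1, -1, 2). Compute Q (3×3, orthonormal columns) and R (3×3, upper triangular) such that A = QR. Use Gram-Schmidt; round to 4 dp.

a_1 = (-3, -4, 1); ‖a_1‖ = 5.0990, so q_1 = (-0.5883, -0.7845, 0.1961).
q_1·a_2 = (-0.5883)·3 + (-0.7845)·(-4) + 0.1961·3 = 1.9612.
u_2 = a_2 − 1.9612·q_1 = (4.1538, -2.4615, 2.6154).
‖u_2‖ = 5.4913, so q_2 = (0.7564, -0.4483, 0.4763).
q_1·a_3 = (-0.5883)·(-1) + (-0.7845)·(-1) + 0.1961·2 = 1.7650; q_2·a_3 = 0.7564·(-1) + (-0.4483)·(-1) + 0.4763·2 = 0.6444.
u_3 = a_3 − 1.7650·q_1 − 0.6444·q_2 = (-0.4490, 0.6735, 1.3469).
‖u_3‖ = 1.5714, so q_3 = (-0.2857, 0.4286, 0.8571).

Q = [[-0.5883, 0.7564, -0.2857], [-0.7845, -0.4483, 0.4286], [0.1961, 0.4763, 0.8571]], R = [[5.0990, 1.9612, 1.7650], [0.0000, 5.4913, 0.6444], [0.0000, 0.0000, 1.5714]]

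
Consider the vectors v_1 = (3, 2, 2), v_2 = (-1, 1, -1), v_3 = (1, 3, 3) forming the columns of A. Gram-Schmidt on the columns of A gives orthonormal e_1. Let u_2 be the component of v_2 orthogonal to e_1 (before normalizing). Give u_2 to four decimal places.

u_2 = (-0.4706, 1.3529, -0.6471)

v_1 = (3, 2, 2); ‖v_1‖ = 4.1231, so e_1 = (0.7276, 0.4851, 0.4851).
e_1·v_2 = 0.7276·(-1) + 0.4851·1 + 0.4851·(-1) = -0.7276.
u_2 = v_2 + 0.7276·e_1 = (-0.4706, 1.3529, -0.6471).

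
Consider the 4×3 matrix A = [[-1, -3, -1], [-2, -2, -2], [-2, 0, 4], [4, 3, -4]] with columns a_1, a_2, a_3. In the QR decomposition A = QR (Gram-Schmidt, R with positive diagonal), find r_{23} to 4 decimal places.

e_1 = a_1/‖a_1‖ = (-1, -2, -2, 4)/5.0000 = (-0.2000, -0.4000, -0.4000, 0.8000).
r_{12} = e_1·a_2 = 3.8000.
u_2 = a_2 − 3.8000·e_1 = (-2.2400, -0.4800, 1.5200, -0.0400).
‖u_2‖ = 2.7495, so e_2 = (-0.8147, -0.1746, 0.5528, -0.0145).
r_{23} = e_2·a_3 = 3.4333.

r_{23} = 3.4333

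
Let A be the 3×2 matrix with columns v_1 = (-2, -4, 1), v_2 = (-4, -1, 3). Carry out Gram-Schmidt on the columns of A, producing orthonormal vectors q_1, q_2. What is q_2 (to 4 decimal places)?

q_1 = v_1/‖v_1‖ = (-2, -4, 1)/4.5826 = (-0.4364, -0.8729, 0.2182).
r_{12} = q_1·v_2 = 3.2733.
u_2 = v_2 − 3.2733·q_1 = (-2.5714, 1.8571, 2.2857).
‖u_2‖ = 3.9097, so q_2 = (-0.6577, 0.4750, 0.5846).

q_2 = (-0.6577, 0.4750, 0.5846)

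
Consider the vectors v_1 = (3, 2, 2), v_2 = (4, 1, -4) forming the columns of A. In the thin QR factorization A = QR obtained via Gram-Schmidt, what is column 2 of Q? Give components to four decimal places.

v_1 = (3, 2, 2); ‖v_1‖ = 4.1231, so e_1 = (0.7276, 0.4851, 0.4851).
e_1·v_2 = 0.7276·4 + 0.4851·1 + 0.4851·(-4) = 1.4552.
u_2 = v_2 − 1.4552·e_1 = (2.9412, 0.2941, -4.7059).
‖u_2‖ = 5.5572, so e_2 = (0.5293, 0.0529, -0.8468).

e_2 = (0.5293, 0.0529, -0.8468)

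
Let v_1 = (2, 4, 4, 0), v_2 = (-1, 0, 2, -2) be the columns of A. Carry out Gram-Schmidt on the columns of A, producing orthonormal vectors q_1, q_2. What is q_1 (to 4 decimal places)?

q_1 = (0.3333, 0.6667, 0.6667, 0.0000)

v_1 = (2, 4, 4, 0); ‖v_1‖ = 6.0000, so q_1 = (0.3333, 0.6667, 0.6667, 0.0000).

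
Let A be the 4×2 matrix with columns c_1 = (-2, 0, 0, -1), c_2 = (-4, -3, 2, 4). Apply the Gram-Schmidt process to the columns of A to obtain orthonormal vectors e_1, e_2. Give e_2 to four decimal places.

e_2 = (-0.3712, -0.4640, 0.3093, 0.7424)

e_1 = c_1/‖c_1‖ = (-2, 0, 0, -1)/2.2361 = (-0.8944, 0.0000, 0.0000, -0.4472).
r_{12} = e_1·c_2 = 1.7889.
u_2 = c_2 − 1.7889·e_1 = (-2.4000, -3.0000, 2.0000, 4.8000).
‖u_2‖ = 6.4653, so e_2 = (-0.3712, -0.4640, 0.3093, 0.7424).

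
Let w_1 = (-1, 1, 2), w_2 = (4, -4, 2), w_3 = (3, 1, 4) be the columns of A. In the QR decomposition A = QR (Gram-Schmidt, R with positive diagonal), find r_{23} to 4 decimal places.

e_1 = w_1/‖w_1‖ = (-1, 1, 2)/2.4495 = (-0.4082, 0.4082, 0.8165).
r_{12} = e_1·w_2 = -1.6330.
u_2 = w_2 + 1.6330·e_1 = (3.3333, -3.3333, 3.3333).
‖u_2‖ = 5.7735, so e_2 = (0.5774, -0.5774, 0.5774).
r_{23} = e_2·w_3 = 3.4641.

r_{23} = 3.4641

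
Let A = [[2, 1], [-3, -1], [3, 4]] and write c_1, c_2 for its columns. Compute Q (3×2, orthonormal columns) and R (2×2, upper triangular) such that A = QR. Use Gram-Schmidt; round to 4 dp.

q_1 = c_1/‖c_1‖ = (2, -3, 3)/4.6904 = (0.4264, -0.6396, 0.6396).
r_{12} = q_1·c_2 = 3.6244.
u_2 = c_2 − 3.6244·q_1 = (-0.5455, 1.3182, 1.6818).
‖u_2‖ = 2.2054, so q_2 = (-0.2473, 0.5977, 0.7626).

Q = [[0.4264, -0.2473], [-0.6396, 0.5977], [0.6396, 0.7626]], R = [[4.6904, 3.6244], [0.0000, 2.2054]]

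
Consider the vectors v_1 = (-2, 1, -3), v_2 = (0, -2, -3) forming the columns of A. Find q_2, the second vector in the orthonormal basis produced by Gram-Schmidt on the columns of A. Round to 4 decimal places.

v_1 = (-2, 1, -3); ‖v_1‖ = 3.7417, so q_1 = (-0.5345, 0.2673, -0.8018).
q_1·v_2 = (-0.5345)·0 + 0.2673·(-2) + (-0.8018)·(-3) = 1.8708.
u_2 = v_2 − 1.8708·q_1 = (1.0000, -2.5000, -1.5000).
‖u_2‖ = 3.0822, so q_2 = (0.3244, -0.8111, -0.4867).

q_2 = (0.3244, -0.8111, -0.4867)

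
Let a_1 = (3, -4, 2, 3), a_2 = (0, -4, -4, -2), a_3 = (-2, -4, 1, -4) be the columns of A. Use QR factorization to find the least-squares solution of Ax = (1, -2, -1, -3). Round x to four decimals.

x = (-0.0185, 0.3513, 0.2696)

a_1 = (3, -4, 2, 3); ‖a_1‖ = 6.1644, so e_1 = (0.4867, -0.6489, 0.3244, 0.4867).
e_1·a_2 = 0.4867·0 + (-0.6489)·(-4) + 0.3244·(-4) + 0.4867·(-2) = 0.3244.
u_2 = a_2 − 0.3244·e_1 = (-0.1579, -3.7895, -4.1053, -2.1579).
‖u_2‖ = 5.9912, so e_2 = (-0.0264, -0.6325, -0.6852, -0.3602).
e_1·a_3 = 0.4867·(-2) + (-0.6489)·(-4) + 0.3244·1 + 0.4867·(-4) = 0.0000; e_2·a_3 = (-0.0264)·(-2) + (-0.6325)·(-4) + (-0.6852)·1 + (-0.3602)·(-4) = 3.3382.
u_3 = a_3 + 0.0000·e_1 − 3.3382·e_2 = (-1.9120, -1.8886, 3.2874, -2.7977).
‖u_3‖ = 5.0849, so e_3 = (-0.3760, -0.3714, 0.6465, -0.5502).
Qᵀb = (0.0000, 3.0044, 1.3709).
Back-substitute: x_3 = 1.3709/5.0849 = 0.2696.
x_2 = (3.0044 − 3.3382·0.2696)/5.9912 = 0.3513.
x_1 = (0.0000 − 0.3244·0.3513 + 0.0000·0.2696)/6.1644 = -0.0185.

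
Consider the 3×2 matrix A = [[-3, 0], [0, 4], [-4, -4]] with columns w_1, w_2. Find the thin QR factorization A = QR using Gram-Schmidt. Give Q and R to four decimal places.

e_1 = w_1/‖w_1‖ = (-3, 0, -4)/5.0000 = (-0.6000, 0.0000, -0.8000).
r_{12} = e_1·w_2 = 3.2000.
u_2 = w_2 − 3.2000·e_1 = (1.9200, 4.0000, -1.4400).
‖u_2‖ = 4.6648, so e_2 = (0.4116, 0.8575, -0.3087).

Q = [[-0.6000, 0.4116], [0.0000, 0.8575], [-0.8000, -0.3087]], R = [[5.0000, 3.2000], [0.0000, 4.6648]]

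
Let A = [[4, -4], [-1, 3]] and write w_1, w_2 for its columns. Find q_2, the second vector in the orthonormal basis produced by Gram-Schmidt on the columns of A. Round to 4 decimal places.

q_1 = w_1/‖w_1‖ = (4, -1)/4.1231 = (0.9701, -0.2425).
r_{12} = q_1·w_2 = -4.6082.
u_2 = w_2 + 4.6082·q_1 = (0.4706, 1.8824).
‖u_2‖ = 1.9403, so q_2 = (0.2425, 0.9701).

q_2 = (0.2425, 0.9701)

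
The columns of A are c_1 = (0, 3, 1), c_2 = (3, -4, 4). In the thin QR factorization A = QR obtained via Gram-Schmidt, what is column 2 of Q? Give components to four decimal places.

e_1 = c_1/‖c_1‖ = (0, 3, 1)/3.1623 = (0.0000, 0.9487, 0.3162).
r_{12} = e_1·c_2 = -2.5298.
u_2 = c_2 + 2.5298·e_1 = (3.0000, -1.6000, 4.8000).
‖u_2‖ = 5.8822, so e_2 = (0.5100, -0.2720, 0.8160).

e_2 = (0.5100, -0.2720, 0.8160)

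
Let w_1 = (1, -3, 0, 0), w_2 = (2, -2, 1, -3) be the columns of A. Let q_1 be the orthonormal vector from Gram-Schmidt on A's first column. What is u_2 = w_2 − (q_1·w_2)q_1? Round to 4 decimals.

u_2 = (1.2000, 0.4000, 1.0000, -3.0000)

w_1 = (1, -3, 0, 0); ‖w_1‖ = 3.1623, so q_1 = (0.3162, -0.9487, 0.0000, 0.0000).
q_1·w_2 = 0.3162·2 + (-0.9487)·(-2) + 0.0000·1 + 0.0000·(-3) = 2.5298.
u_2 = w_2 − 2.5298·q_1 = (1.2000, 0.4000, 1.0000, -3.0000).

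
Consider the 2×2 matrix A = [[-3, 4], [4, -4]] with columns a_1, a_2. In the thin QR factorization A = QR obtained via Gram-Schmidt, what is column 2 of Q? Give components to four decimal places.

q_2 = (0.8000, 0.6000)

q_1 = a_1/‖a_1‖ = (-3, 4)/5.0000 = (-0.6000, 0.8000).
r_{12} = q_1·a_2 = -5.6000.
u_2 = a_2 + 5.6000·q_1 = (0.6400, 0.4800).
‖u_2‖ = 0.8000, so q_2 = (0.8000, 0.6000).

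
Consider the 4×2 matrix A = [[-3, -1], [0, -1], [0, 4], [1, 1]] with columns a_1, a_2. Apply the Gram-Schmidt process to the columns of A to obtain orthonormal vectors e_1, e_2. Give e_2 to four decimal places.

e_2 = (0.0479, -0.2397, 0.9589, 0.1438)

a_1 = (-3, 0, 0, 1); ‖a_1‖ = 3.1623, so e_1 = (-0.9487, 0.0000, 0.0000, 0.3162).
e_1·a_2 = (-0.9487)·(-1) + 0.0000·(-1) + 0.0000·4 + 0.3162·1 = 1.2649.
u_2 = a_2 − 1.2649·e_1 = (0.2000, -1.0000, 4.0000, 0.6000).
‖u_2‖ = 4.1713, so e_2 = (0.0479, -0.2397, 0.9589, 0.1438).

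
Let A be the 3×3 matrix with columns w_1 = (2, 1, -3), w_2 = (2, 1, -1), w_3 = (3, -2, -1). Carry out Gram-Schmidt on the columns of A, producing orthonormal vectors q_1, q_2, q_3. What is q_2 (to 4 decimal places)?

q_2 = (0.7171, 0.3586, 0.5976)

q_1 = w_1/‖w_1‖ = (2, 1, -3)/3.7417 = (0.5345, 0.2673, -0.8018).
r_{12} = q_1·w_2 = 2.1381.
u_2 = w_2 − 2.1381·q_1 = (0.8571, 0.4286, 0.7143).
‖u_2‖ = 1.1952, so q_2 = (0.7171, 0.3586, 0.5976).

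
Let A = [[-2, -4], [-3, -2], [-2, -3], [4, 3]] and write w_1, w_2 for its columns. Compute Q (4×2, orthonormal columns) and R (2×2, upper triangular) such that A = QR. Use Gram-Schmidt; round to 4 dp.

Q = [[-0.3482, -0.7805], [-0.5222, 0.3444], [-0.3482, -0.4017], [0.6963, -0.3329]], R = [[5.7446, 5.5705], [0.0000, 2.6400]]

q_1 = w_1/‖w_1‖ = (-2, -3, -2, 4)/5.7446 = (-0.3482, -0.5222, -0.3482, 0.6963).
r_{12} = q_1·w_2 = 5.5705.
u_2 = w_2 − 5.5705·q_1 = (-2.0606, 0.9091, -1.0606, -0.8788).
‖u_2‖ = 2.6400, so q_2 = (-0.7805, 0.3444, -0.4017, -0.3329).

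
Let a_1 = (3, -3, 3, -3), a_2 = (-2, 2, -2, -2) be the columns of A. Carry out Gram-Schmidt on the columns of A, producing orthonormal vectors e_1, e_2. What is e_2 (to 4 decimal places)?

a_1 = (3, -3, 3, -3); ‖a_1‖ = 6.0000, so e_1 = (0.5000, -0.5000, 0.5000, -0.5000).
e_1·a_2 = 0.5000·(-2) + (-0.5000)·2 + 0.5000·(-2) + (-0.5000)·(-2) = -2.0000.
u_2 = a_2 + 2.0000·e_1 = (-1.0000, 1.0000, -1.0000, -3.0000).
‖u_2‖ = 3.4641, so e_2 = (-0.2887, 0.2887, -0.2887, -0.8660).

e_2 = (-0.2887, 0.2887, -0.2887, -0.8660)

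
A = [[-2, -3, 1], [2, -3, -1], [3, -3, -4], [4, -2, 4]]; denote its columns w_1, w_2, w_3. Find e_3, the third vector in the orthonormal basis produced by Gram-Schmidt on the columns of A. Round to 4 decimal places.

e_1 = w_1/‖w_1‖ = (-2, 2, 3, 4)/5.7446 = (-0.3482, 0.3482, 0.5222, 0.6963).
r_{12} = e_1·w_2 = -2.9593.
u_2 = w_2 + 2.9593·e_1 = (-4.0303, -1.9697, -1.4545, 0.0606).
‖u_2‖ = 4.7162, so e_2 = (-0.8546, -0.4176, -0.3084, 0.0129).
r_{13} = e_1·w_3 = 0.0000; r_{23} = e_2·w_3 = 0.8481.
u_3 = w_3 + 0.0000·e_1 − 0.8481·e_2 = (1.7248, -0.6458, -3.7384, 3.9891).
‖u_3‖ = 5.7689, so e_3 = (0.2990, -0.1119, -0.6480, 0.6915).

e_3 = (0.2990, -0.1119, -0.6480, 0.6915)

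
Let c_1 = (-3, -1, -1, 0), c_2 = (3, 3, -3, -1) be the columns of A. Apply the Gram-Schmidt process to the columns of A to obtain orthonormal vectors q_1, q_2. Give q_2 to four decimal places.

q_2 = (0.1201, 0.4803, -0.8405, -0.2201)

c_1 = (-3, -1, -1, 0); ‖c_1‖ = 3.3166, so q_1 = (-0.9045, -0.3015, -0.3015, 0.0000).
q_1·c_2 = (-0.9045)·3 + (-0.3015)·3 + (-0.3015)·(-3) + 0.0000·(-1) = -2.7136.
u_2 = c_2 + 2.7136·q_1 = (0.5455, 2.1818, -3.8182, -1.0000).
‖u_2‖ = 4.5427, so q_2 = (0.1201, 0.4803, -0.8405, -0.2201).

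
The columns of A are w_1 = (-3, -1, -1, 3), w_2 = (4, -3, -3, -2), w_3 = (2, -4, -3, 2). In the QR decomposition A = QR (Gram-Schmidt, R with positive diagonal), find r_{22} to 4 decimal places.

r_{22} = 5.5498

w_1 = (-3, -1, -1, 3); ‖w_1‖ = 4.4721, so q_1 = (-0.6708, -0.2236, -0.2236, 0.6708).
q_1·w_2 = (-0.6708)·4 + (-0.2236)·(-3) + (-0.2236)·(-3) + 0.6708·(-2) = -2.6833.
u_2 = w_2 + 2.6833·q_1 = (2.2000, -3.6000, -3.6000, -0.2000).
r_{22} = ‖u_2‖ = 5.5498.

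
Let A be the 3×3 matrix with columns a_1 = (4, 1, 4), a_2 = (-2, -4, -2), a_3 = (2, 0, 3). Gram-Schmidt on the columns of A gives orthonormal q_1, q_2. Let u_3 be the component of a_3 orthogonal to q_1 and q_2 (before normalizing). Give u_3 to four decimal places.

u_3 = (-0.5000, 0.0000, 0.5000)

a_1 = (4, 1, 4); ‖a_1‖ = 5.7446, so q_1 = (0.6963, 0.1741, 0.6963).
q_1·a_2 = 0.6963·(-2) + 0.1741·(-4) + 0.6963·(-2) = -3.4816.
u_2 = a_2 + 3.4816·q_1 = (0.4242, -3.3939, 0.4242).
‖u_2‖ = 3.4466, so q_2 = (0.1231, -0.9847, 0.1231).
q_1·a_3 = 0.6963·2 + 0.1741·0 + 0.6963·3 = 3.4816; q_2·a_3 = 0.1231·2 + (-0.9847)·0 + 0.1231·3 = 0.6155.
u_3 = a_3 − 3.4816·q_1 − 0.6155·q_2 = (-0.5000, 0.0000, 0.5000).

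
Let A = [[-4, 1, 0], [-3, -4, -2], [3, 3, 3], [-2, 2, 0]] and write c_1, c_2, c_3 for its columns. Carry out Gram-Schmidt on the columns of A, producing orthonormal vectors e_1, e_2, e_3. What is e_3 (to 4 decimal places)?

e_3 = (0.3826, 0.4517, 0.7184, -0.3653)

e_1 = c_1/‖c_1‖ = (-4, -3, 3, -2)/6.1644 = (-0.6489, -0.4867, 0.4867, -0.3244).
r_{12} = e_1·c_2 = 2.1089.
u_2 = c_2 − 2.1089·e_1 = (2.3684, -2.9737, 1.9737, 2.6842).
‖u_2‖ = 5.0550, so e_2 = (0.4685, -0.5883, 0.3904, 0.5310).
r_{13} = e_1·c_3 = 2.4333; r_{23} = e_2·c_3 = 2.3479.
u_3 = c_3 − 2.4333·e_1 − 2.3479·e_2 = (0.4789, 0.5654, 0.8991, -0.4573).
‖u_3‖ = 1.2516, so e_3 = (0.3826, 0.4517, 0.7184, -0.3653).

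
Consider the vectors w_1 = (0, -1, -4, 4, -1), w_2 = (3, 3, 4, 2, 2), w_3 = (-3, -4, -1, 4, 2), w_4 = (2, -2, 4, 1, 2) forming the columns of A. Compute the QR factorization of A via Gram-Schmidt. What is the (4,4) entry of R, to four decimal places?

r_{44} = 2.9071

q_1 = w_1/‖w_1‖ = (0, -1, -4, 4, -1)/5.8310 = (0.0000, -0.1715, -0.6860, 0.6860, -0.1715).
r_{12} = q_1·w_2 = -2.2295.
u_2 = w_2 + 2.2295·q_1 = (3.0000, 2.6176, 2.4706, 3.5294, 1.6176).
‖u_2‖ = 6.0852, so q_2 = (0.4930, 0.4302, 0.4060, 0.5800, 0.2658).
r_{13} = q_1·w_3 = 3.7730; r_{23} = q_2·w_3 = -0.7540.
u_3 = w_3 − 3.7730·q_1 + 0.7540·q_2 = (-2.6283, -3.0286, 1.8944, 1.8491, 2.8475).
‖u_3‖ = 5.5854, so q_3 = (-0.4706, -0.5422, 0.3392, 0.3311, 0.5098).
r_{14} = q_1·w_4 = -2.0580; r_{24} = q_2·w_4 = 2.8613; r_{34} = q_3·w_4 = 2.8507.
u_4 = w_4 + 2.0580·q_1 − 2.8613·q_2 − 2.8507·q_3 = (1.9308, -2.0380, 0.4597, -0.1916, -0.5669).
r_{44} = ‖u_4‖ = 2.9071.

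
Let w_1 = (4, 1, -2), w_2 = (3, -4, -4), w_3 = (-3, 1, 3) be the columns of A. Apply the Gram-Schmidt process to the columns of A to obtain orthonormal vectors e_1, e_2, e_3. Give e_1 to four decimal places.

w_1 = (4, 1, -2); ‖w_1‖ = 4.5826, so e_1 = (0.8729, 0.2182, -0.4364).

e_1 = (0.8729, 0.2182, -0.4364)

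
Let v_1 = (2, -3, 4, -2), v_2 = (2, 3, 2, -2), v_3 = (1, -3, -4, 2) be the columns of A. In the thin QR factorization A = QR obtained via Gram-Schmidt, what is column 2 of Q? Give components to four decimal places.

q_2 = (0.3567, 0.8232, 0.2607, -0.3567)

v_1 = (2, -3, 4, -2); ‖v_1‖ = 5.7446, so q_1 = (0.3482, -0.5222, 0.6963, -0.3482).
q_1·v_2 = 0.3482·2 + (-0.5222)·3 + 0.6963·2 + (-0.3482)·(-2) = 1.2185.
u_2 = v_2 − 1.2185·q_1 = (1.5758, 3.6364, 1.1515, -1.5758).
‖u_2‖ = 4.4176, so q_2 = (0.3567, 0.8232, 0.2607, -0.3567).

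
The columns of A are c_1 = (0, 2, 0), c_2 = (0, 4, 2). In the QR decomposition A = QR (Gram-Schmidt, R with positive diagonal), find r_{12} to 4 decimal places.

r_{12} = 4.0000

c_1 = (0, 2, 0); ‖c_1‖ = 2.0000, so q_1 = (0.0000, 1.0000, 0.0000).
r_{12} = q_1·c_2 = 4.0000.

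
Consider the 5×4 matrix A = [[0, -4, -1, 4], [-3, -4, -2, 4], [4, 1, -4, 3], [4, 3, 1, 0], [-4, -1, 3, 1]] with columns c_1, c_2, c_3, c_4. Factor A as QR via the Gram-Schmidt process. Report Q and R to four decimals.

q_1 = c_1/‖c_1‖ = (0, -3, 4, 4, -4)/7.5498 = (0.0000, -0.3974, 0.5298, 0.5298, -0.5298).
r_{12} = q_1·c_2 = 4.2385.
u_2 = c_2 − 4.2385·q_1 = (-4.0000, -2.3158, -1.2456, 0.7544, 1.2456).
‖u_2‖ = 5.0035, so q_2 = (-0.7994, -0.4628, -0.2489, 0.1508, 0.2489).
r_{13} = q_1·c_3 = -2.3842; r_{23} = q_2·c_3 = 3.6185.
u_3 = c_3 + 2.3842·q_1 − 3.6185·q_2 = (1.8928, -1.2726, -1.8360, 1.7176, 0.8360).
‖u_3‖ = 3.4960, so q_3 = (0.5414, -0.3640, -0.5252, 0.4913, 0.2391).
r_{14} = q_1·c_4 = -0.5298; r_{24} = q_2·c_4 = -5.5470; r_{34} = q_3·c_4 = -0.6268.
u_4 = c_4 + 0.5298·q_1 + 5.5470·q_2 + 0.6268·q_3 = (-0.0951, 0.9940, 1.5706, 1.4250, 2.2501).
‖u_4‖ = 3.2492, so q_4 = (-0.0293, 0.3059, 0.4834, 0.4386, 0.6925).

Q = [[0.0000, -0.7994, 0.5414, -0.0293], [-0.3974, -0.4628, -0.3640, 0.3059], [0.5298, -0.2489, -0.5252, 0.4834], [0.5298, 0.1508, 0.4913, 0.4386], [-0.5298, 0.2489, 0.2391, 0.6925]], R = [[7.5498, 4.2385, -2.3842, -0.5298], [0.0000, 5.0035, 3.6185, -5.5470], [0.0000, 0.0000, 3.4960, -0.6268], [0.0000, 0.0000, 0.0000, 3.2492]]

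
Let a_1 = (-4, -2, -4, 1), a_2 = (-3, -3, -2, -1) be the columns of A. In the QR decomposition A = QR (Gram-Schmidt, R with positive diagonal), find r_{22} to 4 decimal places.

r_{22} = 2.4715

a_1 = (-4, -2, -4, 1); ‖a_1‖ = 6.0828, so q_1 = (-0.6576, -0.3288, -0.6576, 0.1644).
q_1·a_2 = (-0.6576)·(-3) + (-0.3288)·(-3) + (-0.6576)·(-2) + 0.1644·(-1) = 4.1100.
u_2 = a_2 − 4.1100·q_1 = (-0.2973, -1.6486, 0.7027, -1.6757).
r_{22} = ‖u_2‖ = 2.4715.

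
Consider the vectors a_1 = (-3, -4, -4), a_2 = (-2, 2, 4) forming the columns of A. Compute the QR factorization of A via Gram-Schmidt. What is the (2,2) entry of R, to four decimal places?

r_{22} = 4.0122

e_1 = a_1/‖a_1‖ = (-3, -4, -4)/6.4031 = (-0.4685, -0.6247, -0.6247).
r_{12} = e_1·a_2 = -2.8111.
u_2 = a_2 + 2.8111·e_1 = (-3.3171, 0.2439, 2.2439).
r_{22} = ‖u_2‖ = 4.0122.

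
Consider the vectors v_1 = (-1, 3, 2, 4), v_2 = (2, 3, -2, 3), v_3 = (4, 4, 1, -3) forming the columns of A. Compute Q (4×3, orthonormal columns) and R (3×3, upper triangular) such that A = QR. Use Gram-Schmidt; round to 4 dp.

Q = [[-0.1826, 0.5812, 0.4276], [0.5477, 0.3487, 0.5613], [0.3651, -0.6975, 0.4562], [0.7303, 0.2325, -0.5422]], R = [[5.4772, 2.7386, -0.3651], [0.0000, 4.3012, 2.3250], [0.0000, 0.0000, 6.0383]]

q_1 = v_1/‖v_1‖ = (-1, 3, 2, 4)/5.4772 = (-0.1826, 0.5477, 0.3651, 0.7303).
r_{12} = q_1·v_2 = 2.7386.
u_2 = v_2 − 2.7386·q_1 = (2.5000, 1.5000, -3.0000, 1.0000).
‖u_2‖ = 4.3012, so q_2 = (0.5812, 0.3487, -0.6975, 0.2325).
r_{13} = q_1·v_3 = -0.3651; r_{23} = q_2·v_3 = 2.3250.
u_3 = v_3 + 0.3651·q_1 − 2.3250·q_2 = (2.5820, 3.3892, 2.7550, -3.2739).
‖u_3‖ = 6.0383, so q_3 = (0.4276, 0.5613, 0.4562, -0.5422).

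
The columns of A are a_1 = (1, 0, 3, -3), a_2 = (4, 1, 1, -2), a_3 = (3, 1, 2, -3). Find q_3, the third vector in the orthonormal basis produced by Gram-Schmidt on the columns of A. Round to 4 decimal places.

q_1 = a_1/‖a_1‖ = (1, 0, 3, -3)/4.3589 = (0.2294, 0.0000, 0.6882, -0.6882).
r_{12} = q_1·a_2 = 2.9824.
u_2 = a_2 − 2.9824·q_1 = (3.3158, 1.0000, -1.0526, 0.0526).
‖u_2‖ = 3.6201, so q_2 = (0.9159, 0.2762, -0.2908, 0.0145).
r_{13} = q_1·a_3 = 4.1295; r_{23} = q_2·a_3 = 2.3989.
u_3 = a_3 − 4.1295·q_1 − 2.3989·q_2 = (-0.1446, 0.3373, -0.1446, -0.1928).
‖u_3‖ = 0.4391, so q_3 = (-0.3293, 0.7683, -0.3293, -0.4391).

q_3 = (-0.3293, 0.7683, -0.3293, -0.4391)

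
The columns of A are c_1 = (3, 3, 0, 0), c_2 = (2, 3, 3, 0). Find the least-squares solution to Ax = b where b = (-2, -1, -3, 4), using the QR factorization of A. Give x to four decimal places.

c_1 = (3, 3, 0, 0); ‖c_1‖ = 4.2426, so q_1 = (0.7071, 0.7071, 0.0000, 0.0000).
q_1·c_2 = 0.7071·2 + 0.7071·3 + 0.0000·3 + 0.0000·0 = 3.5355.
u_2 = c_2 − 3.5355·q_1 = (-0.5000, 0.5000, 3.0000, 0.0000).
‖u_2‖ = 3.0822, so q_2 = (-0.1622, 0.1622, 0.9733, 0.0000).
Qᵀb = (-2.1213, -2.7578).
Back-substitute: x_2 = -2.7578/3.0822 = -0.8947.
x_1 = (-2.1213 − 3.5355·(-0.8947))/4.2426 = 0.2456.

x = (0.2456, -0.8947)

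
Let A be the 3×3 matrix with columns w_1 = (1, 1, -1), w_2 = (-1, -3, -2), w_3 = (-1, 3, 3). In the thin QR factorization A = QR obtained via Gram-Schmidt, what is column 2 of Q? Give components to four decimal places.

e_2 = (-0.0937, -0.6556, -0.7493)

e_1 = w_1/‖w_1‖ = (1, 1, -1)/1.7321 = (0.5774, 0.5774, -0.5774).
r_{12} = e_1·w_2 = -1.1547.
u_2 = w_2 + 1.1547·e_1 = (-0.3333, -2.3333, -2.6667).
‖u_2‖ = 3.5590, so e_2 = (-0.0937, -0.6556, -0.7493).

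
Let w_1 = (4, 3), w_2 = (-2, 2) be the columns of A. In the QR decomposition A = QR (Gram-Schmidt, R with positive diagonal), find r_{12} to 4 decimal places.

r_{12} = -0.4000

w_1 = (4, 3); ‖w_1‖ = 5.0000, so e_1 = (0.8000, 0.6000).
r_{12} = e_1·w_2 = -0.4000.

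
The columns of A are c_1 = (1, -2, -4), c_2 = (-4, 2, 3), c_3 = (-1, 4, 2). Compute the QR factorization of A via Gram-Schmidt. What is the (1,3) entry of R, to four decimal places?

c_1 = (1, -2, -4); ‖c_1‖ = 4.5826, so q_1 = (0.2182, -0.4364, -0.8729).
r_{13} = q_1·c_3 = -3.7097.

r_{13} = -3.7097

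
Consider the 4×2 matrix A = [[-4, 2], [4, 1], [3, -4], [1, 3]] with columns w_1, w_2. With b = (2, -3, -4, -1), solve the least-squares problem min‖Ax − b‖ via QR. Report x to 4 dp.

x = (-0.7406, 0.1457)

q_1 = w_1/‖w_1‖ = (-4, 4, 3, 1)/6.4807 = (-0.6172, 0.6172, 0.4629, 0.1543).
r_{12} = q_1·w_2 = -2.0059.
u_2 = w_2 + 2.0059·q_1 = (0.7619, 2.2381, -3.0714, 3.3095).
‖u_2‖ = 5.0967, so q_2 = (0.1495, 0.4391, -0.6026, 0.6493).
Qᵀb = (-5.0920, 0.7428).
Back-substitute: x_2 = 0.7428/5.0967 = 0.1457.
x_1 = (-5.0920 + 2.0059·0.1457)/6.4807 = -0.7406.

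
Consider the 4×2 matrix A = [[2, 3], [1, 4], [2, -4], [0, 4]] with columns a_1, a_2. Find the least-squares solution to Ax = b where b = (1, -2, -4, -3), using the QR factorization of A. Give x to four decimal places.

x = (-0.8919, 0.0138)

a_1 = (2, 1, 2, 0); ‖a_1‖ = 3.0000, so q_1 = (0.6667, 0.3333, 0.6667, 0.0000).
q_1·a_2 = 0.6667·3 + 0.3333·4 + 0.6667·(-4) + 0.0000·4 = 0.6667.
u_2 = a_2 − 0.6667·q_1 = (2.5556, 3.7778, -4.4444, 4.0000).
‖u_2‖ = 7.5203, so q_2 = (0.3398, 0.5023, -0.5910, 0.5319).
Qᵀb = (-2.6667, 0.1034).
Back-substitute: x_2 = 0.1034/7.5203 = 0.0138.
x_1 = (-2.6667 − 0.6667·0.0138)/3.0000 = -0.8919.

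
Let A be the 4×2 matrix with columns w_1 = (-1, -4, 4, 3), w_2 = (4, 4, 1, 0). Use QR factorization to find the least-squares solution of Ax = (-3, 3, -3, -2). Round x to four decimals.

x = (-0.8310, -0.4938)

w_1 = (-1, -4, 4, 3); ‖w_1‖ = 6.4807, so q_1 = (-0.1543, -0.6172, 0.6172, 0.4629).
q_1·w_2 = (-0.1543)·4 + (-0.6172)·4 + 0.6172·1 + 0.4629·0 = -2.4689.
u_2 = w_2 + 2.4689·q_1 = (3.6190, 2.4762, 2.5238, 1.1429).
‖u_2‖ = 5.1870, so q_2 = (0.6977, 0.4774, 0.4866, 0.2203).
Qᵀb = (-4.1662, -2.5614).
Back-substitute: x_2 = -2.5614/5.1870 = -0.4938.
x_1 = (-4.1662 + 2.4689·(-0.4938))/6.4807 = -0.8310.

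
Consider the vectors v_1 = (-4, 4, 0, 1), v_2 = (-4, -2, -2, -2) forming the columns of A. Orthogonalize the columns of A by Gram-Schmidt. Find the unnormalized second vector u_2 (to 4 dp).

u_2 = (-3.2727, -2.7273, -2.0000, -2.1818)

v_1 = (-4, 4, 0, 1); ‖v_1‖ = 5.7446, so q_1 = (-0.6963, 0.6963, 0.0000, 0.1741).
q_1·v_2 = (-0.6963)·(-4) + 0.6963·(-2) + 0.0000·(-2) + 0.1741·(-2) = 1.0445.
u_2 = v_2 − 1.0445·q_1 = (-3.2727, -2.7273, -2.0000, -2.1818).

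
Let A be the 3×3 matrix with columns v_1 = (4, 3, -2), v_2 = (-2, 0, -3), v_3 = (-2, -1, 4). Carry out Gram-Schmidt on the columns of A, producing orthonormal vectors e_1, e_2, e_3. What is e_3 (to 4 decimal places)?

v_1 = (4, 3, -2); ‖v_1‖ = 5.3852, so e_1 = (0.7428, 0.5571, -0.3714).
e_1·v_2 = 0.7428·(-2) + 0.5571·0 + (-0.3714)·(-3) = -0.3714.
u_2 = v_2 + 0.3714·e_1 = (-1.7241, 0.2069, -3.1379).
‖u_2‖ = 3.5864, so e_2 = (-0.4807, 0.0577, -0.8750).
e_1·v_3 = 0.7428·(-2) + 0.5571·(-1) + (-0.3714)·4 = -3.5282; e_2·v_3 = (-0.4807)·(-2) + 0.0577·(-1) + (-0.8750)·4 = -2.5960.
u_3 = v_3 + 3.5282·e_1 + 2.5960·e_2 = (-0.6273, 1.1153, 0.4182).
‖u_3‖ = 1.3462, so e_3 = (-0.4660, 0.8284, 0.3107).

e_3 = (-0.4660, 0.8284, 0.3107)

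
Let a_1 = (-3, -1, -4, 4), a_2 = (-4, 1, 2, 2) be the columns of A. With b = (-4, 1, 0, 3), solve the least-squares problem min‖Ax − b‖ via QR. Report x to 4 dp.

x = (0.3466, 0.7675)

e_1 = a_1/‖a_1‖ = (-3, -1, -4, 4)/6.4807 = (-0.4629, -0.1543, -0.6172, 0.6172).
r_{12} = e_1·a_2 = 1.6973.
u_2 = a_2 − 1.6973·e_1 = (-3.2143, 1.2619, 3.0476, 0.9524).
‖u_2‖ = 4.7031, so e_2 = (-0.6834, 0.2683, 0.6480, 0.2025).
Qᵀb = (3.5490, 3.6096).
Back-substitute: x_2 = 3.6096/4.7031 = 0.7675.
x_1 = (3.5490 − 1.6973·0.7675)/6.4807 = 0.3466.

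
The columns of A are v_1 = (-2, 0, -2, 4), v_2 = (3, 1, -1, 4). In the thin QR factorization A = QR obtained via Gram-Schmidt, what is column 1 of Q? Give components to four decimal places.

q_1 = (-0.4082, 0.0000, -0.4082, 0.8165)

v_1 = (-2, 0, -2, 4); ‖v_1‖ = 4.8990, so q_1 = (-0.4082, 0.0000, -0.4082, 0.8165).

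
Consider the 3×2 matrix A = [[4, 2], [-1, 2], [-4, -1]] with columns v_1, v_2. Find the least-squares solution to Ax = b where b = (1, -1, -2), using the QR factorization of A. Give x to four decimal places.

x = (0.4924, -0.3249)

v_1 = (4, -1, -4); ‖v_1‖ = 5.7446, so e_1 = (0.6963, -0.1741, -0.6963).
e_1·v_2 = 0.6963·2 + (-0.1741)·2 + (-0.6963)·(-1) = 1.7408.
u_2 = v_2 − 1.7408·e_1 = (0.7879, 2.3030, 0.2121).
‖u_2‖ = 2.4433, so e_2 = (0.3225, 0.9426, 0.0868).
Qᵀb = (2.2630, -0.7938).
Back-substitute: x_2 = -0.7938/2.4433 = -0.3249.
x_1 = (2.2630 − 1.7408·(-0.3249))/5.7446 = 0.4924.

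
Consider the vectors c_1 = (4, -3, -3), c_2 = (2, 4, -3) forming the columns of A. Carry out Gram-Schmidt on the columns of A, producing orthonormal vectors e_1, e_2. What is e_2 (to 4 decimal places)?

e_2 = (0.2655, 0.8354, -0.4813)

e_1 = c_1/‖c_1‖ = (4, -3, -3)/5.8310 = (0.6860, -0.5145, -0.5145).
r_{12} = e_1·c_2 = 0.8575.
u_2 = c_2 − 0.8575·e_1 = (1.4118, 4.4412, -2.5588).
‖u_2‖ = 5.3165, so e_2 = (0.2655, 0.8354, -0.4813).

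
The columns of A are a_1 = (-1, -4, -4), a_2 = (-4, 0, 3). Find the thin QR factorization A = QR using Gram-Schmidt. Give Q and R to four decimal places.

Q = [[-0.1741, -0.8834], [-0.6963, -0.2019], [-0.6963, 0.4228]], R = [[5.7446, -1.3926], [0.0000, 4.8021]]

a_1 = (-1, -4, -4); ‖a_1‖ = 5.7446, so e_1 = (-0.1741, -0.6963, -0.6963).
e_1·a_2 = (-0.1741)·(-4) + (-0.6963)·0 + (-0.6963)·3 = -1.3926.
u_2 = a_2 + 1.3926·e_1 = (-4.2424, -0.9697, 2.0303).
‖u_2‖ = 4.8021, so e_2 = (-0.8834, -0.2019, 0.4228).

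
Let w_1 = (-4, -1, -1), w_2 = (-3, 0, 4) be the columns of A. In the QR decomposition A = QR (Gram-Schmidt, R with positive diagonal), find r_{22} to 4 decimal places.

r_{22} = 4.6308

w_1 = (-4, -1, -1); ‖w_1‖ = 4.2426, so q_1 = (-0.9428, -0.2357, -0.2357).
q_1·w_2 = (-0.9428)·(-3) + (-0.2357)·0 + (-0.2357)·4 = 1.8856.
u_2 = w_2 − 1.8856·q_1 = (-1.2222, 0.4444, 4.4444).
r_{22} = ‖u_2‖ = 4.6308.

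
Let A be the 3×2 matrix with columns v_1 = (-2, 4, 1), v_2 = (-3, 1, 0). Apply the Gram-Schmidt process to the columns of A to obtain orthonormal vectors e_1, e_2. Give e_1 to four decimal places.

v_1 = (-2, 4, 1); ‖v_1‖ = 4.5826, so e_1 = (-0.4364, 0.8729, 0.2182).

e_1 = (-0.4364, 0.8729, 0.2182)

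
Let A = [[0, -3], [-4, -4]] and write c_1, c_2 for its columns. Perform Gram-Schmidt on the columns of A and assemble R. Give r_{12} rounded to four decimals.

c_1 = (0, -4); ‖c_1‖ = 4.0000, so q_1 = (0.0000, -1.0000).
r_{12} = q_1·c_2 = 4.0000.

r_{12} = 4.0000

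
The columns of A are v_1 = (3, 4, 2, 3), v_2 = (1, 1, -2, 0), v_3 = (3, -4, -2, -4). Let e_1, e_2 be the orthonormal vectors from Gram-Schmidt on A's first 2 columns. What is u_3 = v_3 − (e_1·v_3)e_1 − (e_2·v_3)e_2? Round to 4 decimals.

u_3 = (4.1781, -2.1507, 1.0137, -1.9863)

v_1 = (3, 4, 2, 3); ‖v_1‖ = 6.1644, so e_1 = (0.4867, 0.6489, 0.3244, 0.4867).
e_1·v_2 = 0.4867·1 + 0.6489·1 + 0.3244·(-2) + 0.4867·0 = 0.4867.
u_2 = v_2 − 0.4867·e_1 = (0.7632, 0.6842, -2.1579, -0.2368).
‖u_2‖ = 2.4007, so e_2 = (0.3179, 0.2850, -0.8989, -0.0987).
e_1·v_3 = 0.4867·3 + 0.6489·(-4) + 0.3244·(-2) + 0.4867·(-4) = -3.7311; e_2·v_3 = 0.3179·3 + 0.2850·(-4) + (-0.8989)·(-2) + (-0.0987)·(-4) = 2.0060.
u_3 = v_3 + 3.7311·e_1 − 2.0060·e_2 = (4.1781, -2.1507, 1.0137, -1.9863).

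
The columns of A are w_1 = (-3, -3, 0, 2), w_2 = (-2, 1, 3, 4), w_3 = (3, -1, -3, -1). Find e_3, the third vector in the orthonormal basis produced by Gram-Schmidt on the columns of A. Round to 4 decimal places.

w_1 = (-3, -3, 0, 2); ‖w_1‖ = 4.6904, so e_1 = (-0.6396, -0.6396, 0.0000, 0.4264).
e_1·w_2 = (-0.6396)·(-2) + (-0.6396)·1 + 0.0000·3 + 0.4264·4 = 2.3452.
u_2 = w_2 − 2.3452·e_1 = (-0.5000, 2.5000, 3.0000, 3.0000).
‖u_2‖ = 4.9497, so e_2 = (-0.1010, 0.5051, 0.6061, 0.6061).
e_1·w_3 = (-0.6396)·3 + (-0.6396)·(-1) + 0.0000·(-3) + 0.4264·(-1) = -1.7056; e_2·w_3 = (-0.1010)·3 + 0.5051·(-1) + 0.6061·(-3) + 0.6061·(-1) = -3.2325.
u_3 = w_3 + 1.7056·e_1 + 3.2325·e_2 = (1.5826, -0.4583, -1.0408, 1.6865).
‖u_3‖ = 2.5772, so e_3 = (0.6141, -0.1778, -0.4039, 0.6544).

e_3 = (0.6141, -0.1778, -0.4039, 0.6544)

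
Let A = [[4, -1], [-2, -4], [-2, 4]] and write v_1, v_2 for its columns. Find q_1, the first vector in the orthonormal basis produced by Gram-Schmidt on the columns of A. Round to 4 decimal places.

q_1 = (0.8165, -0.4082, -0.4082)

v_1 = (4, -2, -2); ‖v_1‖ = 4.8990, so q_1 = (0.8165, -0.4082, -0.4082).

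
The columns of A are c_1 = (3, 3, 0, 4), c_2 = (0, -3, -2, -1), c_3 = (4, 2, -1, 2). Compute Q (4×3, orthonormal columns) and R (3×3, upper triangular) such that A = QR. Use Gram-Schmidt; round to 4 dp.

c_1 = (3, 3, 0, 4); ‖c_1‖ = 5.8310, so q_1 = (0.5145, 0.5145, 0.0000, 0.6860).
q_1·c_2 = 0.5145·0 + 0.5145·(-3) + 0.0000·(-2) + 0.6860·(-1) = -2.2295.
u_2 = c_2 + 2.2295·q_1 = (1.1471, -1.8529, -2.0000, 0.5294).
‖u_2‖ = 3.0049, so q_2 = (0.3817, -0.6166, -0.6656, 0.1762).
q_1·c_3 = 0.5145·4 + 0.5145·2 + 0.0000·(-1) + 0.6860·2 = 4.4590; q_2·c_3 = 0.3817·4 + (-0.6166)·2 + (-0.6656)·(-1) + 0.1762·2 = 1.3116.
u_3 = c_3 − 4.4590·q_1 − 1.3116·q_2 = (1.2052, 0.5147, -0.1270, -1.2899).
‖u_3‖ = 1.8432, so q_3 = (0.6539, 0.2792, -0.0689, -0.6998).

Q = [[0.5145, 0.3817, 0.6539], [0.5145, -0.6166, 0.2792], [0.0000, -0.6656, -0.0689], [0.6860, 0.1762, -0.6998]], R = [[5.8310, -2.2295, 4.4590], [0.0000, 3.0049, 1.3116], [0.0000, 0.0000, 1.8432]]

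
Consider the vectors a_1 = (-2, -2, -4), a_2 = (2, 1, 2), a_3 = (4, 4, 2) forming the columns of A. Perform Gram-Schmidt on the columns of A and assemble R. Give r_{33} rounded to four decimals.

a_1 = (-2, -2, -4); ‖a_1‖ = 4.8990, so e_1 = (-0.4082, -0.4082, -0.8165).
e_1·a_2 = (-0.4082)·2 + (-0.4082)·1 + (-0.8165)·2 = -2.8577.
u_2 = a_2 + 2.8577·e_1 = (0.8333, -0.1667, -0.3333).
‖u_2‖ = 0.9129, so e_2 = (0.9129, -0.1826, -0.3651).
e_1·a_3 = (-0.4082)·4 + (-0.4082)·4 + (-0.8165)·2 = -4.8990; e_2·a_3 = 0.9129·4 + (-0.1826)·4 + (-0.3651)·2 = 2.1909.
u_3 = a_3 + 4.8990·e_1 − 2.1909·e_2 = (0.0000, 2.4000, -1.2000).
r_{33} = ‖u_3‖ = 2.6833.

r_{33} = 2.6833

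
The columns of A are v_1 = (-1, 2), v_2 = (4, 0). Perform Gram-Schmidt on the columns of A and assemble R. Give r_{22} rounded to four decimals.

e_1 = v_1/‖v_1‖ = (-1, 2)/2.2361 = (-0.4472, 0.8944).
r_{12} = e_1·v_2 = -1.7889.
u_2 = v_2 + 1.7889·e_1 = (3.2000, 1.6000).
r_{22} = ‖u_2‖ = 3.5777.

r_{22} = 3.5777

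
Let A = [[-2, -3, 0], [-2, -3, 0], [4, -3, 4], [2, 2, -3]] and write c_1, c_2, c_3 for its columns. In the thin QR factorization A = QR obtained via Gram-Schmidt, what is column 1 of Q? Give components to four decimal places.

e_1 = (-0.3780, -0.3780, 0.7559, 0.3780)

c_1 = (-2, -2, 4, 2); ‖c_1‖ = 5.2915, so e_1 = (-0.3780, -0.3780, 0.7559, 0.3780).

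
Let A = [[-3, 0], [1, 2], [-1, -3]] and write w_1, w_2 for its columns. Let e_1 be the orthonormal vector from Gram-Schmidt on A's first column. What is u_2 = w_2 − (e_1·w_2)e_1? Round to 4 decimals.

u_2 = (1.3636, 1.5455, -2.5455)

e_1 = w_1/‖w_1‖ = (-3, 1, -1)/3.3166 = (-0.9045, 0.3015, -0.3015).
r_{12} = e_1·w_2 = 1.5076.
u_2 = w_2 − 1.5076·e_1 = (1.3636, 1.5455, -2.5455).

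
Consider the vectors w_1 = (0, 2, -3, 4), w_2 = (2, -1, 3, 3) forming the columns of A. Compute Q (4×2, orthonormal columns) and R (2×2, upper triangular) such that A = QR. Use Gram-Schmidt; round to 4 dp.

Q = [[0.0000, 0.4173], [0.3714, -0.2231], [-0.5571, 0.6476], [0.7428, 0.5972]], R = [[5.3852, 0.1857], [0.0000, 4.7922]]

w_1 = (0, 2, -3, 4); ‖w_1‖ = 5.3852, so q_1 = (0.0000, 0.3714, -0.5571, 0.7428).
q_1·w_2 = 0.0000·2 + 0.3714·(-1) + (-0.5571)·3 + 0.7428·3 = 0.1857.
u_2 = w_2 − 0.1857·q_1 = (2.0000, -1.0690, 3.1034, 2.8621).
‖u_2‖ = 4.7922, so q_2 = (0.4173, -0.2231, 0.6476, 0.5972).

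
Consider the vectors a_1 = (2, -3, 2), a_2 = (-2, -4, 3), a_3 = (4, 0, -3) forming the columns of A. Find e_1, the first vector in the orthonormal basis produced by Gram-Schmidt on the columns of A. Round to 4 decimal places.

e_1 = a_1/‖a_1‖ = (2, -3, 2)/4.1231 = (0.4851, -0.7276, 0.4851).

e_1 = (0.4851, -0.7276, 0.4851)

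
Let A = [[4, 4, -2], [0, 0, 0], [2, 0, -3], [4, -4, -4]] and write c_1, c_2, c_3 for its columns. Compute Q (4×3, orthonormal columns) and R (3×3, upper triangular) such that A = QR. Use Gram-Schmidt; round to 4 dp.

Q = [[0.6667, 0.7071, 0.2357], [0.0000, 0.0000, 0.0000], [0.3333, 0.0000, -0.9428], [0.6667, -0.7071, 0.2357]], R = [[6.0000, 0.0000, -5.0000], [0.0000, 5.6569, 1.4142], [0.0000, 0.0000, 1.4142]]

c_1 = (4, 0, 2, 4); ‖c_1‖ = 6.0000, so e_1 = (0.6667, 0.0000, 0.3333, 0.6667).
e_1·c_2 = 0.6667·4 + 0.0000·0 + 0.3333·0 + 0.6667·(-4) = 0.0000.
u_2 = c_2 + 0.0000·e_1 = (4.0000, 0.0000, 0.0000, -4.0000).
‖u_2‖ = 5.6569, so e_2 = (0.7071, 0.0000, 0.0000, -0.7071).
e_1·c_3 = 0.6667·(-2) + 0.0000·0 + 0.3333·(-3) + 0.6667·(-4) = -5.0000; e_2·c_3 = 0.7071·(-2) + 0.0000·0 + 0.0000·(-3) + (-0.7071)·(-4) = 1.4142.
u_3 = c_3 + 5.0000·e_1 − 1.4142·e_2 = (0.3333, 0.0000, -1.3333, 0.3333).
‖u_3‖ = 1.4142, so e_3 = (0.2357, 0.0000, -0.9428, 0.2357).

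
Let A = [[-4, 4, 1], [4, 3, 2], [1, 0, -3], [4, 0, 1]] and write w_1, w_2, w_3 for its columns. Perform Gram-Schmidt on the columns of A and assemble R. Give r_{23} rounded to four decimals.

r_{23} = 2.0954

w_1 = (-4, 4, 1, 4); ‖w_1‖ = 7.0000, so e_1 = (-0.5714, 0.5714, 0.1429, 0.5714).
e_1·w_2 = (-0.5714)·4 + 0.5714·3 + 0.1429·0 + 0.5714·0 = -0.5714.
u_2 = w_2 + 0.5714·e_1 = (3.6735, 3.3265, 0.0816, 0.3265).
‖u_2‖ = 4.9672, so e_2 = (0.7395, 0.6697, 0.0164, 0.0657).
r_{23} = e_2·w_3 = 2.0954.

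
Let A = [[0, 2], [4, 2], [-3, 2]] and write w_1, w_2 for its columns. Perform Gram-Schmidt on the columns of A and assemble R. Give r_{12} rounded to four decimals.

r_{12} = 0.4000

q_1 = w_1/‖w_1‖ = (0, 4, -3)/5.0000 = (0.0000, 0.8000, -0.6000).
r_{12} = q_1·w_2 = 0.4000.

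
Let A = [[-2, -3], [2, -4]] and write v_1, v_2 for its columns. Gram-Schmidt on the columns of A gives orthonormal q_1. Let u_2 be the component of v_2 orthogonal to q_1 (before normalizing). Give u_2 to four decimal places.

v_1 = (-2, 2); ‖v_1‖ = 2.8284, so q_1 = (-0.7071, 0.7071).
q_1·v_2 = (-0.7071)·(-3) + 0.7071·(-4) = -0.7071.
u_2 = v_2 + 0.7071·q_1 = (-3.5000, -3.5000).

u_2 = (-3.5000, -3.5000)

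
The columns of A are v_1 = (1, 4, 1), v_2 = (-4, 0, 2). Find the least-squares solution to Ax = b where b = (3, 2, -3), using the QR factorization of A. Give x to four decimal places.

e_1 = v_1/‖v_1‖ = (1, 4, 1)/4.2426 = (0.2357, 0.9428, 0.2357).
r_{12} = e_1·v_2 = -0.4714.
u_2 = v_2 + 0.4714·e_1 = (-3.8889, 0.4444, 2.1111).
‖u_2‖ = 4.4472, so e_2 = (-0.8745, 0.0999, 0.4747).
Qᵀb = (1.8856, -3.8476).
Back-substitute: x_2 = -3.8476/4.4472 = -0.8652.
x_1 = (1.8856 + 0.4714·(-0.8652))/4.2426 = 0.3483.

x = (0.3483, -0.8652)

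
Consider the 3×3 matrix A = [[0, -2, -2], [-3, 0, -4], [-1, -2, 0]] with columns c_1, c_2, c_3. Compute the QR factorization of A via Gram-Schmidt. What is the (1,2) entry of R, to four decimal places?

c_1 = (0, -3, -1); ‖c_1‖ = 3.1623, so q_1 = (0.0000, -0.9487, -0.3162).
r_{12} = q_1·c_2 = 0.6325.

r_{12} = 0.6325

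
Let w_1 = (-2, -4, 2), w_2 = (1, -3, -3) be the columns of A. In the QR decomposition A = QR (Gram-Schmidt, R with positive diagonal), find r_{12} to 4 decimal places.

r_{12} = 0.8165

w_1 = (-2, -4, 2); ‖w_1‖ = 4.8990, so q_1 = (-0.4082, -0.8165, 0.4082).
r_{12} = q_1·w_2 = 0.8165.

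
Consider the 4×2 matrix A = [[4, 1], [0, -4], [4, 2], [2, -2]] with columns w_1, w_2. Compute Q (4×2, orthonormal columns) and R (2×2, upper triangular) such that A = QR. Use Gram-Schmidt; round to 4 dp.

e_1 = w_1/‖w_1‖ = (4, 0, 4, 2)/6.0000 = (0.6667, 0.0000, 0.6667, 0.3333).
r_{12} = e_1·w_2 = 1.3333.
u_2 = w_2 − 1.3333·e_1 = (0.1111, -4.0000, 1.1111, -2.4444).
‖u_2‖ = 4.8189, so e_2 = (0.0231, -0.8301, 0.2306, -0.5073).

Q = [[0.6667, 0.0231], [0.0000, -0.8301], [0.6667, 0.2306], [0.3333, -0.5073]], R = [[6.0000, 1.3333], [0.0000, 4.8189]]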